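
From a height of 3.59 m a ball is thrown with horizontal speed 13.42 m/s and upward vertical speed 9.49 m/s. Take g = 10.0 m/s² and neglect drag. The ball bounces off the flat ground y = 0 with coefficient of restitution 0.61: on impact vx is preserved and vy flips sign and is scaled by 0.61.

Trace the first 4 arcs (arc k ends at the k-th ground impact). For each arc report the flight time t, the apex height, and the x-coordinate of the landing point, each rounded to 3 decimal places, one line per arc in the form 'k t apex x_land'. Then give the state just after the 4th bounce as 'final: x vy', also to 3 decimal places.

1 2.221 8.093 29.809
2 1.552 3.011 50.639
3 0.947 1.121 63.345
4 0.578 0.417 71.096
final: 71.096 1.762

Arc 1: start y=3.590, vy=9.490 → t=2.221, apex=8.093, x_land=29.809, impact vy=-12.722
  bounce: vy ← 0.61·12.722 = 7.761
Arc 2: start y=0.000, vy=7.761 → t=1.552, apex=3.011, x_land=50.639, impact vy=-7.761
  bounce: vy ← 0.61·7.761 = 4.734
Arc 3: start y=0.000, vy=4.734 → t=0.947, apex=1.121, x_land=63.345, impact vy=-4.734
  bounce: vy ← 0.61·4.734 = 2.888
Arc 4: start y=0.000, vy=2.888 → t=0.578, apex=0.417, x_land=71.096, impact vy=-2.888
  bounce: vy ← 0.61·2.888 = 1.762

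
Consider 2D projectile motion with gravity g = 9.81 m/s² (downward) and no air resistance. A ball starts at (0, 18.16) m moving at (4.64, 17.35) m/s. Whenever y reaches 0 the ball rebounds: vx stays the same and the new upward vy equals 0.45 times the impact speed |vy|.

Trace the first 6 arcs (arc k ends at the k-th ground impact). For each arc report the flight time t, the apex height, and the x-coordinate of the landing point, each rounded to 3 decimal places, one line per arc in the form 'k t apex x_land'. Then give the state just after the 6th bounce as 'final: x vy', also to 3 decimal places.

Arc 1: start y=18.160, vy=17.350 → t=4.382, apex=33.503, x_land=20.333, impact vy=-25.638
  bounce: vy ← 0.45·25.638 = 11.537
Arc 2: start y=0.000, vy=11.537 → t=2.352, apex=6.784, x_land=31.247, impact vy=-11.537
  bounce: vy ← 0.45·11.537 = 5.192
Arc 3: start y=0.000, vy=5.192 → t=1.058, apex=1.374, x_land=36.158, impact vy=-5.192
  bounce: vy ← 0.45·5.192 = 2.336
Arc 4: start y=0.000, vy=2.336 → t=0.476, apex=0.278, x_land=38.368, impact vy=-2.336
  bounce: vy ← 0.45·2.336 = 1.051
Arc 5: start y=0.000, vy=1.051 → t=0.214, apex=0.056, x_land=39.363, impact vy=-1.051
  bounce: vy ← 0.45·1.051 = 0.473
Arc 6: start y=0.000, vy=0.473 → t=0.096, apex=0.011, x_land=39.810, impact vy=-0.473
  bounce: vy ← 0.45·0.473 = 0.213

1 4.382 33.503 20.333
2 2.352 6.784 31.247
3 1.058 1.374 36.158
4 0.476 0.278 38.368
5 0.214 0.056 39.363
6 0.096 0.011 39.810
final: 39.810 0.213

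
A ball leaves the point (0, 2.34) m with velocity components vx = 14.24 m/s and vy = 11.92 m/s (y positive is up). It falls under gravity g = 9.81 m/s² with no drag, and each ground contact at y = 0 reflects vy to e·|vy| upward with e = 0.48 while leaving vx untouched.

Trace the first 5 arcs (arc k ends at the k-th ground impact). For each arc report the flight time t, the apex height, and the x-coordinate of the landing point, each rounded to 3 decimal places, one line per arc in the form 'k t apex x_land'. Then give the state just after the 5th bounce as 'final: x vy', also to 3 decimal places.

1 2.613 9.582 37.206
2 1.342 2.208 56.313
3 0.644 0.509 65.484
4 0.309 0.117 69.886
5 0.148 0.027 71.999
final: 71.999 0.349

Arc 1: start y=2.340, vy=11.920 → t=2.613, apex=9.582, x_land=37.206, impact vy=-13.711
  bounce: vy ← 0.48·13.711 = 6.581
Arc 2: start y=0.000, vy=6.581 → t=1.342, apex=2.208, x_land=56.313, impact vy=-6.581
  bounce: vy ← 0.48·6.581 = 3.159
Arc 3: start y=0.000, vy=3.159 → t=0.644, apex=0.509, x_land=65.484, impact vy=-3.159
  bounce: vy ← 0.48·3.159 = 1.516
Arc 4: start y=0.000, vy=1.516 → t=0.309, apex=0.117, x_land=69.886, impact vy=-1.516
  bounce: vy ← 0.48·1.516 = 0.728
Arc 5: start y=0.000, vy=0.728 → t=0.148, apex=0.027, x_land=71.999, impact vy=-0.728
  bounce: vy ← 0.48·0.728 = 0.349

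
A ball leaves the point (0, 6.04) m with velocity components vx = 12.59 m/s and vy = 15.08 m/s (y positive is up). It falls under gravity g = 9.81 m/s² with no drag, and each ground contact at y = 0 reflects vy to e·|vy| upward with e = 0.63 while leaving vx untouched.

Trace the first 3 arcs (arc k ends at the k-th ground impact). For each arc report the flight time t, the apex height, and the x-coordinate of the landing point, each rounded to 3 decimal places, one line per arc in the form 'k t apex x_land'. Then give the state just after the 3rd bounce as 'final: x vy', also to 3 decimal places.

1 3.433 17.631 43.223
2 2.389 6.998 73.298
3 1.505 2.777 92.245
final: 92.245 4.651

Arc 1: start y=6.040, vy=15.080 → t=3.433, apex=17.631, x_land=43.223, impact vy=-18.599
  bounce: vy ← 0.63·18.599 = 11.717
Arc 2: start y=0.000, vy=11.717 → t=2.389, apex=6.998, x_land=73.298, impact vy=-11.717
  bounce: vy ← 0.63·11.717 = 7.382
Arc 3: start y=0.000, vy=7.382 → t=1.505, apex=2.777, x_land=92.245, impact vy=-7.382
  bounce: vy ← 0.63·7.382 = 4.651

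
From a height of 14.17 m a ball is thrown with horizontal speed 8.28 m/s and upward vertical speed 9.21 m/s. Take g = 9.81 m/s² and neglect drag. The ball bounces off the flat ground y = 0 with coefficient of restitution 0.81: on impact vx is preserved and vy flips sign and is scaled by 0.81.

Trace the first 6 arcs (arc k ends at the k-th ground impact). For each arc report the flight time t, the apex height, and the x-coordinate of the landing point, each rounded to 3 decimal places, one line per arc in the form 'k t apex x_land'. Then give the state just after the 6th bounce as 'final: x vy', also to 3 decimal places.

Arc 1: start y=14.170, vy=9.210 → t=2.881, apex=18.493, x_land=23.851, impact vy=-19.048
  bounce: vy ← 0.81·19.048 = 15.429
Arc 2: start y=0.000, vy=15.429 → t=3.146, apex=12.133, x_land=49.897, impact vy=-15.429
  bounce: vy ← 0.81·15.429 = 12.498
Arc 3: start y=0.000, vy=12.498 → t=2.548, apex=7.961, x_land=70.994, impact vy=-12.498
  bounce: vy ← 0.81·12.498 = 10.123
Arc 4: start y=0.000, vy=10.123 → t=2.064, apex=5.223, x_land=88.082, impact vy=-10.123
  bounce: vy ← 0.81·10.123 = 8.200
Arc 5: start y=0.000, vy=8.200 → t=1.672, apex=3.427, x_land=101.924, impact vy=-8.200
  bounce: vy ← 0.81·8.200 = 6.642
Arc 6: start y=0.000, vy=6.642 → t=1.354, apex=2.248, x_land=113.135, impact vy=-6.642
  bounce: vy ← 0.81·6.642 = 5.380

1 2.881 18.493 23.851
2 3.146 12.133 49.897
3 2.548 7.961 70.994
4 2.064 5.223 88.082
5 1.672 3.427 101.924
6 1.354 2.248 113.135
final: 113.135 5.380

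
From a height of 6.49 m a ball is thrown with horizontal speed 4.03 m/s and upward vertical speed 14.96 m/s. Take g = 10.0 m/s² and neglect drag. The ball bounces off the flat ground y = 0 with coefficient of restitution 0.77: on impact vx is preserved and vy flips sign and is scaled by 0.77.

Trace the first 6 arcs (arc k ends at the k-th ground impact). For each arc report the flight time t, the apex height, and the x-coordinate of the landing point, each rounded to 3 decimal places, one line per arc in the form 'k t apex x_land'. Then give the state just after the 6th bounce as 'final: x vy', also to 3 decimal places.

1 3.376 17.680 13.607
2 2.896 10.483 25.277
3 2.230 6.215 34.263
4 1.717 3.685 41.183
5 1.322 2.185 46.511
6 1.018 1.295 50.613
final: 50.613 3.919

Arc 1: start y=6.490, vy=14.960 → t=3.376, apex=17.680, x_land=13.607, impact vy=-18.804
  bounce: vy ← 0.77·18.804 = 14.479
Arc 2: start y=0.000, vy=14.479 → t=2.896, apex=10.483, x_land=25.277, impact vy=-14.479
  bounce: vy ← 0.77·14.479 = 11.149
Arc 3: start y=0.000, vy=11.149 → t=2.230, apex=6.215, x_land=34.263, impact vy=-11.149
  bounce: vy ← 0.77·11.149 = 8.585
Arc 4: start y=0.000, vy=8.585 → t=1.717, apex=3.685, x_land=41.183, impact vy=-8.585
  bounce: vy ← 0.77·8.585 = 6.610
Arc 5: start y=0.000, vy=6.610 → t=1.322, apex=2.185, x_land=46.511, impact vy=-6.610
  bounce: vy ← 0.77·6.610 = 5.090
Arc 6: start y=0.000, vy=5.090 → t=1.018, apex=1.295, x_land=50.613, impact vy=-5.090
  bounce: vy ← 0.77·5.090 = 3.919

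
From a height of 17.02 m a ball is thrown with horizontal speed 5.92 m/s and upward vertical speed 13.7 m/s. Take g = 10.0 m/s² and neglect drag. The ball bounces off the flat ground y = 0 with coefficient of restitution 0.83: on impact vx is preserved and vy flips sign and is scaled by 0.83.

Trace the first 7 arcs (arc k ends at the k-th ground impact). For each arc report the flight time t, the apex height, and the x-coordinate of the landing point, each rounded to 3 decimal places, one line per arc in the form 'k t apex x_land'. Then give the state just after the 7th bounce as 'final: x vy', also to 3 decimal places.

1 3.668 26.404 21.715
2 3.815 18.190 44.298
3 3.166 12.531 63.042
4 2.628 8.633 78.599
5 2.181 5.947 91.512
6 1.810 4.097 102.230
7 1.503 2.822 111.125
final: 111.125 6.236

Arc 1: start y=17.020, vy=13.700 → t=3.668, apex=26.404, x_land=21.715, impact vy=-22.980
  bounce: vy ← 0.83·22.980 = 19.074
Arc 2: start y=0.000, vy=19.074 → t=3.815, apex=18.190, x_land=44.298, impact vy=-19.074
  bounce: vy ← 0.83·19.074 = 15.831
Arc 3: start y=0.000, vy=15.831 → t=3.166, apex=12.531, x_land=63.042, impact vy=-15.831
  bounce: vy ← 0.83·15.831 = 13.140
Arc 4: start y=0.000, vy=13.140 → t=2.628, apex=8.633, x_land=78.599, impact vy=-13.140
  bounce: vy ← 0.83·13.140 = 10.906
Arc 5: start y=0.000, vy=10.906 → t=2.181, apex=5.947, x_land=91.512, impact vy=-10.906
  bounce: vy ← 0.83·10.906 = 9.052
Arc 6: start y=0.000, vy=9.052 → t=1.810, apex=4.097, x_land=102.230, impact vy=-9.052
  bounce: vy ← 0.83·9.052 = 7.513
Arc 7: start y=0.000, vy=7.513 → t=1.503, apex=2.822, x_land=111.125, impact vy=-7.513
  bounce: vy ← 0.83·7.513 = 6.236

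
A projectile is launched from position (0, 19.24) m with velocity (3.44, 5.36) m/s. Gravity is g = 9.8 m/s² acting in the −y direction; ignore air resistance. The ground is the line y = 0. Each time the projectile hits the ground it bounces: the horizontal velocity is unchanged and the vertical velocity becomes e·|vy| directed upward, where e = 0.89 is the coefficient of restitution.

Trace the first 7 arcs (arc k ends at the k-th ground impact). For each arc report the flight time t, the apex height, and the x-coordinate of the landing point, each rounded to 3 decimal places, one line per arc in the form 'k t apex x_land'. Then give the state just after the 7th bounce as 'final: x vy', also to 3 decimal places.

1 2.603 20.706 8.953
2 3.659 16.401 21.540
3 3.257 12.991 32.743
4 2.898 10.290 42.713
5 2.580 8.151 51.586
6 2.296 6.456 59.484
7 2.043 5.114 66.512
final: 66.512 8.911

Arc 1: start y=19.240, vy=5.360 → t=2.603, apex=20.706, x_land=8.953, impact vy=-20.145
  bounce: vy ← 0.89·20.145 = 17.929
Arc 2: start y=0.000, vy=17.929 → t=3.659, apex=16.401, x_land=21.540, impact vy=-17.929
  bounce: vy ← 0.89·17.929 = 15.957
Arc 3: start y=0.000, vy=15.957 → t=3.257, apex=12.991, x_land=32.743, impact vy=-15.957
  bounce: vy ← 0.89·15.957 = 14.202
Arc 4: start y=0.000, vy=14.202 → t=2.898, apex=10.290, x_land=42.713, impact vy=-14.202
  bounce: vy ← 0.89·14.202 = 12.640
Arc 5: start y=0.000, vy=12.640 → t=2.580, apex=8.151, x_land=51.586, impact vy=-12.640
  bounce: vy ← 0.89·12.640 = 11.249
Arc 6: start y=0.000, vy=11.249 → t=2.296, apex=6.456, x_land=59.484, impact vy=-11.249
  bounce: vy ← 0.89·11.249 = 10.012
Arc 7: start y=0.000, vy=10.012 → t=2.043, apex=5.114, x_land=66.512, impact vy=-10.012
  bounce: vy ← 0.89·10.012 = 8.911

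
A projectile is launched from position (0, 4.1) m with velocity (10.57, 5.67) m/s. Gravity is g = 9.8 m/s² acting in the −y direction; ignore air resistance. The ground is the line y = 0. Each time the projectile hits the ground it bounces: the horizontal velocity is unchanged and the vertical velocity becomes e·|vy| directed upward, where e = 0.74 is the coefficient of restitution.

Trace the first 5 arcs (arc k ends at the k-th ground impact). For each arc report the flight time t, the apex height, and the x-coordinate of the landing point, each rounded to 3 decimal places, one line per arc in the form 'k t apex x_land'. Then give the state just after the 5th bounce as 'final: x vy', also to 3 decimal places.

1 1.661 5.740 17.556
2 1.602 3.143 34.488
3 1.185 1.721 47.017
4 0.877 0.943 56.289
5 0.649 0.516 63.150
final: 63.150 2.354

Arc 1: start y=4.100, vy=5.670 → t=1.661, apex=5.740, x_land=17.556, impact vy=-10.607
  bounce: vy ← 0.74·10.607 = 7.849
Arc 2: start y=0.000, vy=7.849 → t=1.602, apex=3.143, x_land=34.488, impact vy=-7.849
  bounce: vy ← 0.74·7.849 = 5.808
Arc 3: start y=0.000, vy=5.808 → t=1.185, apex=1.721, x_land=47.017, impact vy=-5.808
  bounce: vy ← 0.74·5.808 = 4.298
Arc 4: start y=0.000, vy=4.298 → t=0.877, apex=0.943, x_land=56.289, impact vy=-4.298
  bounce: vy ← 0.74·4.298 = 3.181
Arc 5: start y=0.000, vy=3.181 → t=0.649, apex=0.516, x_land=63.150, impact vy=-3.181
  bounce: vy ← 0.74·3.181 = 2.354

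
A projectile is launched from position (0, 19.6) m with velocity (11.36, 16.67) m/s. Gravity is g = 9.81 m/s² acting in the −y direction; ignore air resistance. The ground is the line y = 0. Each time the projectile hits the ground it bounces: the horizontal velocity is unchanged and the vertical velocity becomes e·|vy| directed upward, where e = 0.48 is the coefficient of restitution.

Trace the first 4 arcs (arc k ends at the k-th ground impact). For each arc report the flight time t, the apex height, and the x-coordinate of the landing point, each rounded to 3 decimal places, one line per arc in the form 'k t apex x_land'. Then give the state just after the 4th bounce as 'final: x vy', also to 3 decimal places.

1 4.323 33.764 49.108
2 2.519 7.779 77.721
3 1.209 1.792 91.455
4 0.580 0.413 98.047
final: 98.047 1.366

Arc 1: start y=19.600, vy=16.670 → t=4.323, apex=33.764, x_land=49.108, impact vy=-25.738
  bounce: vy ← 0.48·25.738 = 12.354
Arc 2: start y=0.000, vy=12.354 → t=2.519, apex=7.779, x_land=77.721, impact vy=-12.354
  bounce: vy ← 0.48·12.354 = 5.930
Arc 3: start y=0.000, vy=5.930 → t=1.209, apex=1.792, x_land=91.455, impact vy=-5.930
  bounce: vy ← 0.48·5.930 = 2.846
Arc 4: start y=0.000, vy=2.846 → t=0.580, apex=0.413, x_land=98.047, impact vy=-2.846
  bounce: vy ← 0.48·2.846 = 1.366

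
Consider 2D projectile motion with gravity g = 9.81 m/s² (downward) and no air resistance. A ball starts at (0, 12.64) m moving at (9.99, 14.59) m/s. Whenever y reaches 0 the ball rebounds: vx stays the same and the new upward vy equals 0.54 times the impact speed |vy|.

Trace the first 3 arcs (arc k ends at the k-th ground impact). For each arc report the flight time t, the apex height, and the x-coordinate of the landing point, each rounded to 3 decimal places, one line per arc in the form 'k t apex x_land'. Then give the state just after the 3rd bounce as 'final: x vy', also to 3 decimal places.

1 3.676 23.490 36.719
2 2.363 6.850 60.330
3 1.276 1.997 73.080
final: 73.080 3.380

Arc 1: start y=12.640, vy=14.590 → t=3.676, apex=23.490, x_land=36.719, impact vy=-21.468
  bounce: vy ← 0.54·21.468 = 11.593
Arc 2: start y=0.000, vy=11.593 → t=2.363, apex=6.850, x_land=60.330, impact vy=-11.593
  bounce: vy ← 0.54·11.593 = 6.260
Arc 3: start y=0.000, vy=6.260 → t=1.276, apex=1.997, x_land=73.080, impact vy=-6.260
  bounce: vy ← 0.54·6.260 = 3.380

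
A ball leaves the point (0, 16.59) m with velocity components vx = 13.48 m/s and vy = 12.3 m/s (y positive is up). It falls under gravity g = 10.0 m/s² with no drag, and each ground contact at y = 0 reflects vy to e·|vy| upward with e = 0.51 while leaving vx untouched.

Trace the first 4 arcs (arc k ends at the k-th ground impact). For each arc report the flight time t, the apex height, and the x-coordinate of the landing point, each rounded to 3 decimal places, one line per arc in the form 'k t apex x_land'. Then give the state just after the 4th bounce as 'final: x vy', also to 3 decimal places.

1 3.428 24.154 46.209
2 2.242 6.283 76.429
3 1.143 1.634 91.842
4 0.583 0.425 99.702
final: 99.702 1.487

Arc 1: start y=16.590, vy=12.300 → t=3.428, apex=24.154, x_land=46.209, impact vy=-21.979
  bounce: vy ← 0.51·21.979 = 11.209
Arc 2: start y=0.000, vy=11.209 → t=2.242, apex=6.283, x_land=76.429, impact vy=-11.209
  bounce: vy ← 0.51·11.209 = 5.717
Arc 3: start y=0.000, vy=5.717 → t=1.143, apex=1.634, x_land=91.842, impact vy=-5.717
  bounce: vy ← 0.51·5.717 = 2.916
Arc 4: start y=0.000, vy=2.916 → t=0.583, apex=0.425, x_land=99.702, impact vy=-2.916
  bounce: vy ← 0.51·2.916 = 1.487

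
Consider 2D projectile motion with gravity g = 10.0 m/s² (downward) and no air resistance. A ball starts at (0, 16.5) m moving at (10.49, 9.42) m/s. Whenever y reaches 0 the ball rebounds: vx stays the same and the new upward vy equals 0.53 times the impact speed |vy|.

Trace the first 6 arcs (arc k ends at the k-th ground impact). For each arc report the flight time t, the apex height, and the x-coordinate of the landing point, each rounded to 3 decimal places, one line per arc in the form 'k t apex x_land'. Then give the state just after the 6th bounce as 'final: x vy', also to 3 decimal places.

Arc 1: start y=16.500, vy=9.420 → t=2.988, apex=20.937, x_land=31.347, impact vy=-20.463
  bounce: vy ← 0.53·20.463 = 10.845
Arc 2: start y=0.000, vy=10.845 → t=2.169, apex=5.881, x_land=54.101, impact vy=-10.845
  bounce: vy ← 0.53·10.845 = 5.748
Arc 3: start y=0.000, vy=5.748 → t=1.150, apex=1.652, x_land=66.160, impact vy=-5.748
  bounce: vy ← 0.53·5.748 = 3.046
Arc 4: start y=0.000, vy=3.046 → t=0.609, apex=0.464, x_land=72.552, impact vy=-3.046
  bounce: vy ← 0.53·3.046 = 1.615
Arc 5: start y=0.000, vy=1.615 → t=0.323, apex=0.130, x_land=75.939, impact vy=-1.615
  bounce: vy ← 0.53·1.615 = 0.856
Arc 6: start y=0.000, vy=0.856 → t=0.171, apex=0.037, x_land=77.735, impact vy=-0.856
  bounce: vy ← 0.53·0.856 = 0.454

1 2.988 20.937 31.347
2 2.169 5.881 54.101
3 1.150 1.652 66.160
4 0.609 0.464 72.552
5 0.323 0.130 75.939
6 0.171 0.037 77.735
final: 77.735 0.454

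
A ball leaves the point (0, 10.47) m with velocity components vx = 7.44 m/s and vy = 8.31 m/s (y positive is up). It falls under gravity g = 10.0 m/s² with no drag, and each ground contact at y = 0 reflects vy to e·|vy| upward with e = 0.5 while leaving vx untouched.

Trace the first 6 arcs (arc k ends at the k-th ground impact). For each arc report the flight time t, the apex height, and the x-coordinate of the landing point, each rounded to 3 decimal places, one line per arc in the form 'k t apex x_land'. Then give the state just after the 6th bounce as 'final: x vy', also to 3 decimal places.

Arc 1: start y=10.470, vy=8.310 → t=2.500, apex=13.923, x_land=18.598, impact vy=-16.687
  bounce: vy ← 0.5·16.687 = 8.344
Arc 2: start y=0.000, vy=8.344 → t=1.669, apex=3.481, x_land=31.013, impact vy=-8.344
  bounce: vy ← 0.5·8.344 = 4.172
Arc 3: start y=0.000, vy=4.172 → t=0.834, apex=0.870, x_land=37.220, impact vy=-4.172
  bounce: vy ← 0.5·4.172 = 2.086
Arc 4: start y=0.000, vy=2.086 → t=0.417, apex=0.218, x_land=40.324, impact vy=-2.086
  bounce: vy ← 0.5·2.086 = 1.043
Arc 5: start y=0.000, vy=1.043 → t=0.209, apex=0.054, x_land=41.876, impact vy=-1.043
  bounce: vy ← 0.5·1.043 = 0.521
Arc 6: start y=0.000, vy=0.521 → t=0.104, apex=0.014, x_land=42.652, impact vy=-0.521
  bounce: vy ← 0.5·0.521 = 0.261

1 2.500 13.923 18.598
2 1.669 3.481 31.013
3 0.834 0.870 37.220
4 0.417 0.218 40.324
5 0.209 0.054 41.876
6 0.104 0.014 42.652
final: 42.652 0.261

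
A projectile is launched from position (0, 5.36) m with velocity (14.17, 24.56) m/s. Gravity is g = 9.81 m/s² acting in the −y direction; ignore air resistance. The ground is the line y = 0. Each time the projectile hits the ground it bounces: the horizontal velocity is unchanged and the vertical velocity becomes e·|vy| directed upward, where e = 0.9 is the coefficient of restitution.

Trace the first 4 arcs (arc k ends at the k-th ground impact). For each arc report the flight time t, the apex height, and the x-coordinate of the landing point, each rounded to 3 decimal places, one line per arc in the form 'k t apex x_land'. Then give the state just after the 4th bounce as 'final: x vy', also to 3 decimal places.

1 5.217 36.104 73.919
2 4.883 29.244 143.118
3 4.395 23.688 205.397
4 3.956 19.187 261.449
final: 261.449 17.462

Arc 1: start y=5.360, vy=24.560 → t=5.217, apex=36.104, x_land=73.919, impact vy=-26.615
  bounce: vy ← 0.9·26.615 = 23.953
Arc 2: start y=0.000, vy=23.953 → t=4.883, apex=29.244, x_land=143.118, impact vy=-23.953
  bounce: vy ← 0.9·23.953 = 21.558
Arc 3: start y=0.000, vy=21.558 → t=4.395, apex=23.688, x_land=205.397, impact vy=-21.558
  bounce: vy ← 0.9·21.558 = 19.402
Arc 4: start y=0.000, vy=19.402 → t=3.956, apex=19.187, x_land=261.449, impact vy=-19.402
  bounce: vy ← 0.9·19.402 = 17.462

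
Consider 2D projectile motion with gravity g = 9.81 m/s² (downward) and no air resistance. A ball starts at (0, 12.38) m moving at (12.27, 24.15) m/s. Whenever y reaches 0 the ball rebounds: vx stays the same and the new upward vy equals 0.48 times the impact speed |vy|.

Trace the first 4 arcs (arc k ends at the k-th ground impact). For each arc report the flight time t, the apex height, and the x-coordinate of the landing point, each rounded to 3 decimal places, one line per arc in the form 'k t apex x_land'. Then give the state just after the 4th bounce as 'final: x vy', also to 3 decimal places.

1 5.392 42.106 66.156
2 2.813 9.701 100.668
3 1.350 2.235 117.233
4 0.648 0.515 125.185
final: 125.185 1.526

Arc 1: start y=12.380, vy=24.150 → t=5.392, apex=42.106, x_land=66.156, impact vy=-28.742
  bounce: vy ← 0.48·28.742 = 13.796
Arc 2: start y=0.000, vy=13.796 → t=2.813, apex=9.701, x_land=100.668, impact vy=-13.796
  bounce: vy ← 0.48·13.796 = 6.622
Arc 3: start y=0.000, vy=6.622 → t=1.350, apex=2.235, x_land=117.233, impact vy=-6.622
  bounce: vy ← 0.48·6.622 = 3.179
Arc 4: start y=0.000, vy=3.179 → t=0.648, apex=0.515, x_land=125.185, impact vy=-3.179
  bounce: vy ← 0.48·3.179 = 1.526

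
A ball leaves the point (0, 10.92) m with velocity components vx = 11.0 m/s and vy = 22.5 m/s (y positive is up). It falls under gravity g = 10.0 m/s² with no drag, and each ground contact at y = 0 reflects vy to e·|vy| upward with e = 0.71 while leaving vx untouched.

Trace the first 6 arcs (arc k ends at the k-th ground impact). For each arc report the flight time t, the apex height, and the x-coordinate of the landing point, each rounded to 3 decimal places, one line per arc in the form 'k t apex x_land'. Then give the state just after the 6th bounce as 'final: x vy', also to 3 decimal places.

Arc 1: start y=10.920, vy=22.500 → t=4.942, apex=36.233, x_land=54.361, impact vy=-26.919
  bounce: vy ← 0.71·26.919 = 19.113
Arc 2: start y=0.000, vy=19.113 → t=3.823, apex=18.265, x_land=96.409, impact vy=-19.113
  bounce: vy ← 0.71·19.113 = 13.570
Arc 3: start y=0.000, vy=13.570 → t=2.714, apex=9.207, x_land=126.263, impact vy=-13.570
  bounce: vy ← 0.71·13.570 = 9.635
Arc 4: start y=0.000, vy=9.635 → t=1.927, apex=4.641, x_land=147.460, impact vy=-9.635
  bounce: vy ← 0.71·9.635 = 6.841
Arc 5: start y=0.000, vy=6.841 → t=1.368, apex=2.340, x_land=162.509, impact vy=-6.841
  bounce: vy ← 0.71·6.841 = 4.857
Arc 6: start y=0.000, vy=4.857 → t=0.971, apex=1.179, x_land=173.194, impact vy=-4.857
  bounce: vy ← 0.71·4.857 = 3.448

1 4.942 36.233 54.361
2 3.823 18.265 96.409
3 2.714 9.207 126.263
4 1.927 4.641 147.460
5 1.368 2.340 162.509
6 0.971 1.179 173.194
final: 173.194 3.448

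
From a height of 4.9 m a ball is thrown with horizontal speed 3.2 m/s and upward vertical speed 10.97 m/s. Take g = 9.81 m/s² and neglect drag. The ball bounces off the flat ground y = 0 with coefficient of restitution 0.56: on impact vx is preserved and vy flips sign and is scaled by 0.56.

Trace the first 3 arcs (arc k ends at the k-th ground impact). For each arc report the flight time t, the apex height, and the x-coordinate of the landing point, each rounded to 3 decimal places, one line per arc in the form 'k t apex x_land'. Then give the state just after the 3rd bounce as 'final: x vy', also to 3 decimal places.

Arc 1: start y=4.900, vy=10.970 → t=2.618, apex=11.034, x_land=8.378, impact vy=-14.713
  bounce: vy ← 0.56·14.713 = 8.239
Arc 2: start y=0.000, vy=8.239 → t=1.680, apex=3.460, x_land=13.753, impact vy=-8.239
  bounce: vy ← 0.56·8.239 = 4.614
Arc 3: start y=0.000, vy=4.614 → t=0.941, apex=1.085, x_land=16.763, impact vy=-4.614
  bounce: vy ← 0.56·4.614 = 2.584

1 2.618 11.034 8.378
2 1.680 3.460 13.753
3 0.941 1.085 16.763
final: 16.763 2.584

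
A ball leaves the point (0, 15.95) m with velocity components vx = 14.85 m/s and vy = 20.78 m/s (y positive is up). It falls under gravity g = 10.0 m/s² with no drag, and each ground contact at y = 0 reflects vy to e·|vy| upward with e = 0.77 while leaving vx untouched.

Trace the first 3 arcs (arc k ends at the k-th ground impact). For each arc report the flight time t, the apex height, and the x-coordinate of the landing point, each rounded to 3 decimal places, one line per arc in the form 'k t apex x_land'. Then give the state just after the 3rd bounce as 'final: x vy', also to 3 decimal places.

Arc 1: start y=15.950, vy=20.780 → t=4.818, apex=37.540, x_land=71.549, impact vy=-27.401
  bounce: vy ← 0.77·27.401 = 21.099
Arc 2: start y=0.000, vy=21.099 → t=4.220, apex=22.258, x_land=134.212, impact vy=-21.099
  bounce: vy ← 0.77·21.099 = 16.246
Arc 3: start y=0.000, vy=16.246 → t=3.249, apex=13.197, x_land=182.462, impact vy=-16.246
  bounce: vy ← 0.77·16.246 = 12.509

1 4.818 37.540 71.549
2 4.220 22.258 134.212
3 3.249 13.197 182.462
final: 182.462 12.509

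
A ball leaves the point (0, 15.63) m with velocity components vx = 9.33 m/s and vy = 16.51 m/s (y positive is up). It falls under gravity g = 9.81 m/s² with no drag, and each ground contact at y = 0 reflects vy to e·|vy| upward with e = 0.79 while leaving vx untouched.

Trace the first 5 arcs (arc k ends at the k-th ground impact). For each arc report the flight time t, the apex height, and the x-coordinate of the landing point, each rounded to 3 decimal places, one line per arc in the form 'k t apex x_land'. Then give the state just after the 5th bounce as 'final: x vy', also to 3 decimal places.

1 4.136 29.523 38.592
2 3.876 18.425 74.758
3 3.062 11.499 103.329
4 2.419 7.177 125.900
5 1.911 4.479 143.731
final: 143.731 7.406

Arc 1: start y=15.630, vy=16.510 → t=4.136, apex=29.523, x_land=38.592, impact vy=-24.067
  bounce: vy ← 0.79·24.067 = 19.013
Arc 2: start y=0.000, vy=19.013 → t=3.876, apex=18.425, x_land=74.758, impact vy=-19.013
  bounce: vy ← 0.79·19.013 = 15.020
Arc 3: start y=0.000, vy=15.020 → t=3.062, apex=11.499, x_land=103.329, impact vy=-15.020
  bounce: vy ← 0.79·15.020 = 11.866
Arc 4: start y=0.000, vy=11.866 → t=2.419, apex=7.177, x_land=125.900, impact vy=-11.866
  bounce: vy ← 0.79·11.866 = 9.374
Arc 5: start y=0.000, vy=9.374 → t=1.911, apex=4.479, x_land=143.731, impact vy=-9.374
  bounce: vy ← 0.79·9.374 = 7.406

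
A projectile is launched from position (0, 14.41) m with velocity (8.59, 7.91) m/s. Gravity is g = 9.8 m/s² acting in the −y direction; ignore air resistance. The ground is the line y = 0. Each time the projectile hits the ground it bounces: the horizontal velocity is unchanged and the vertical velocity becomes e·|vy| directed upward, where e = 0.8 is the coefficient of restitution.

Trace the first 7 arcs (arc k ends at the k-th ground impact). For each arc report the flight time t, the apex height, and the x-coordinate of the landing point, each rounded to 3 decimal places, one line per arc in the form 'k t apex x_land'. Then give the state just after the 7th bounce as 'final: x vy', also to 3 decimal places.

1 2.702 17.602 23.214
2 3.033 11.265 49.264
3 2.426 7.210 70.103
4 1.941 4.614 86.775
5 1.553 2.953 100.112
6 1.242 1.890 110.782
7 0.994 1.210 119.318
final: 119.318 3.895

Arc 1: start y=14.410, vy=7.910 → t=2.702, apex=17.602, x_land=23.214, impact vy=-18.574
  bounce: vy ← 0.8·18.574 = 14.859
Arc 2: start y=0.000, vy=14.859 → t=3.033, apex=11.265, x_land=49.264, impact vy=-14.859
  bounce: vy ← 0.8·14.859 = 11.888
Arc 3: start y=0.000, vy=11.888 → t=2.426, apex=7.210, x_land=70.103, impact vy=-11.888
  bounce: vy ← 0.8·11.888 = 9.510
Arc 4: start y=0.000, vy=9.510 → t=1.941, apex=4.614, x_land=86.775, impact vy=-9.510
  bounce: vy ← 0.8·9.510 = 7.608
Arc 5: start y=0.000, vy=7.608 → t=1.553, apex=2.953, x_land=100.112, impact vy=-7.608
  bounce: vy ← 0.8·7.608 = 6.086
Arc 6: start y=0.000, vy=6.086 → t=1.242, apex=1.890, x_land=110.782, impact vy=-6.086
  bounce: vy ← 0.8·6.086 = 4.869
Arc 7: start y=0.000, vy=4.869 → t=0.994, apex=1.210, x_land=119.318, impact vy=-4.869
  bounce: vy ← 0.8·4.869 = 3.895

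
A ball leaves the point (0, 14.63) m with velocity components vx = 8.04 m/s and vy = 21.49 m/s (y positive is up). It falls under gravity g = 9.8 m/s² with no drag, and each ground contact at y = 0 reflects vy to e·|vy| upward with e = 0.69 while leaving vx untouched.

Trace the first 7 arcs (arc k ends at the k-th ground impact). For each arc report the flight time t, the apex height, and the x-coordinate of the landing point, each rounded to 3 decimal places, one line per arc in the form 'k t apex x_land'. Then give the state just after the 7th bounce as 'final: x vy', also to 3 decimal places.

Arc 1: start y=14.630, vy=21.490 → t=4.985, apex=38.192, x_land=40.077, impact vy=-27.360
  bounce: vy ← 0.69·27.360 = 18.878
Arc 2: start y=0.000, vy=18.878 → t=3.853, apex=18.183, x_land=71.053, impact vy=-18.878
  bounce: vy ← 0.69·18.878 = 13.026
Arc 3: start y=0.000, vy=13.026 → t=2.658, apex=8.657, x_land=92.426, impact vy=-13.026
  bounce: vy ← 0.69·13.026 = 8.988
Arc 4: start y=0.000, vy=8.988 → t=1.834, apex=4.122, x_land=107.174, impact vy=-8.988
  bounce: vy ← 0.69·8.988 = 6.202
Arc 5: start y=0.000, vy=6.202 → t=1.266, apex=1.962, x_land=117.350, impact vy=-6.202
  bounce: vy ← 0.69·6.202 = 4.279
Arc 6: start y=0.000, vy=4.279 → t=0.873, apex=0.934, x_land=124.371, impact vy=-4.279
  bounce: vy ← 0.69·4.279 = 2.953
Arc 7: start y=0.000, vy=2.953 → t=0.603, apex=0.445, x_land=129.216, impact vy=-2.953
  bounce: vy ← 0.69·2.953 = 2.037

1 4.985 38.192 40.077
2 3.853 18.183 71.053
3 2.658 8.657 92.426
4 1.834 4.122 107.174
5 1.266 1.962 117.350
6 0.873 0.934 124.371
7 0.603 0.445 129.216
final: 129.216 2.037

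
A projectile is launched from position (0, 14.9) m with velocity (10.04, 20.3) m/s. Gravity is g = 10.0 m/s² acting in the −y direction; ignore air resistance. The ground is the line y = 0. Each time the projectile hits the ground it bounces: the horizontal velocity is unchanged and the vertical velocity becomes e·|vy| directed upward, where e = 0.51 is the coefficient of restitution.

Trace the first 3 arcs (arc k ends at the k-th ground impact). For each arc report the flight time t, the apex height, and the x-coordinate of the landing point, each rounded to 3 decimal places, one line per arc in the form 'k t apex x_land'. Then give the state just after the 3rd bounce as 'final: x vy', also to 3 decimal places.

Arc 1: start y=14.900, vy=20.300 → t=4.695, apex=35.505, x_land=47.135, impact vy=-26.648
  bounce: vy ← 0.51·26.648 = 13.590
Arc 2: start y=0.000, vy=13.590 → t=2.718, apex=9.235, x_land=74.424, impact vy=-13.590
  bounce: vy ← 0.51·13.590 = 6.931
Arc 3: start y=0.000, vy=6.931 → t=1.386, apex=2.402, x_land=88.342, impact vy=-6.931
  bounce: vy ← 0.51·6.931 = 3.535

1 4.695 35.505 47.135
2 2.718 9.235 74.424
3 1.386 2.402 88.342
final: 88.342 3.535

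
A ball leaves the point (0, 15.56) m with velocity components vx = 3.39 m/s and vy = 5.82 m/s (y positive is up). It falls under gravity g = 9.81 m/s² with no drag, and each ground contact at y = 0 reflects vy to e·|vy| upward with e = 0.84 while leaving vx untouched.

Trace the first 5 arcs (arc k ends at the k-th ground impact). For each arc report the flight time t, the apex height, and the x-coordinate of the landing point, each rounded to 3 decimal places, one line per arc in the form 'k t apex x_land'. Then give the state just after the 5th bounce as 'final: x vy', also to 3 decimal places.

Arc 1: start y=15.560, vy=5.820 → t=2.471, apex=17.286, x_land=8.375, impact vy=-18.416
  bounce: vy ← 0.84·18.416 = 15.470
Arc 2: start y=0.000, vy=15.470 → t=3.154, apex=12.197, x_land=19.067, impact vy=-15.470
  bounce: vy ← 0.84·15.470 = 12.995
Arc 3: start y=0.000, vy=12.995 → t=2.649, apex=8.606, x_land=28.048, impact vy=-12.995
  bounce: vy ← 0.84·12.995 = 10.915
Arc 4: start y=0.000, vy=10.915 → t=2.225, apex=6.073, x_land=35.592, impact vy=-10.915
  bounce: vy ← 0.84·10.915 = 9.169
Arc 5: start y=0.000, vy=9.169 → t=1.869, apex=4.285, x_land=41.929, impact vy=-9.169
  bounce: vy ← 0.84·9.169 = 7.702

1 2.471 17.286 8.375
2 3.154 12.197 19.067
3 2.649 8.606 28.048
4 2.225 6.073 35.592
5 1.869 4.285 41.929
final: 41.929 7.702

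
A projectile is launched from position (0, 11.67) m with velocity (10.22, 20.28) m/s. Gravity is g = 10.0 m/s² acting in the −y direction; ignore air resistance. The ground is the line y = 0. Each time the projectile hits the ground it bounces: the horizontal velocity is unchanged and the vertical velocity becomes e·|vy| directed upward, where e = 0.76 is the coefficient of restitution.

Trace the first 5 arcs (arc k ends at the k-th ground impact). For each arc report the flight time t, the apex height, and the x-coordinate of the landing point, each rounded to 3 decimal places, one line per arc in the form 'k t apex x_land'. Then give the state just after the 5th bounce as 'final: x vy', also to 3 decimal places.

1 4.567 32.234 46.675
2 3.859 18.618 86.118
3 2.933 10.754 116.094
4 2.229 6.211 138.876
5 1.694 3.588 156.191
final: 156.191 6.438

Arc 1: start y=11.670, vy=20.280 → t=4.567, apex=32.234, x_land=46.675, impact vy=-25.391
  bounce: vy ← 0.76·25.391 = 19.297
Arc 2: start y=0.000, vy=19.297 → t=3.859, apex=18.618, x_land=86.118, impact vy=-19.297
  bounce: vy ← 0.76·19.297 = 14.666
Arc 3: start y=0.000, vy=14.666 → t=2.933, apex=10.754, x_land=116.094, impact vy=-14.666
  bounce: vy ← 0.76·14.666 = 11.146
Arc 4: start y=0.000, vy=11.146 → t=2.229, apex=6.211, x_land=138.876, impact vy=-11.146
  bounce: vy ← 0.76·11.146 = 8.471
Arc 5: start y=0.000, vy=8.471 → t=1.694, apex=3.588, x_land=156.191, impact vy=-8.471
  bounce: vy ← 0.76·8.471 = 6.438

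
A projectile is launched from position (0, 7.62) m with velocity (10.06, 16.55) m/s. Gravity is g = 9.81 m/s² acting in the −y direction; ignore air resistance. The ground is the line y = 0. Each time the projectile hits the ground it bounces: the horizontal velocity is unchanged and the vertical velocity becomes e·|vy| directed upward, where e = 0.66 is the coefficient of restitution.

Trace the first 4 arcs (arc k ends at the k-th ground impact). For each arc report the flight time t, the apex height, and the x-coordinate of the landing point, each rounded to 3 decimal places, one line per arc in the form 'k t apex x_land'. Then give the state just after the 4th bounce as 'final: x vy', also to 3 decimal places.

Arc 1: start y=7.620, vy=16.550 → t=3.785, apex=21.580, x_land=38.073, impact vy=-20.577
  bounce: vy ← 0.66·20.577 = 13.581
Arc 2: start y=0.000, vy=13.581 → t=2.769, apex=9.400, x_land=65.927, impact vy=-13.581
  bounce: vy ← 0.66·13.581 = 8.963
Arc 3: start y=0.000, vy=8.963 → t=1.827, apex=4.095, x_land=84.310, impact vy=-8.963
  bounce: vy ← 0.66·8.963 = 5.916
Arc 4: start y=0.000, vy=5.916 → t=1.206, apex=1.784, x_land=96.443, impact vy=-5.916
  bounce: vy ← 0.66·5.916 = 3.904

1 3.785 21.580 38.073
2 2.769 9.400 65.927
3 1.827 4.095 84.310
4 1.206 1.784 96.443
final: 96.443 3.904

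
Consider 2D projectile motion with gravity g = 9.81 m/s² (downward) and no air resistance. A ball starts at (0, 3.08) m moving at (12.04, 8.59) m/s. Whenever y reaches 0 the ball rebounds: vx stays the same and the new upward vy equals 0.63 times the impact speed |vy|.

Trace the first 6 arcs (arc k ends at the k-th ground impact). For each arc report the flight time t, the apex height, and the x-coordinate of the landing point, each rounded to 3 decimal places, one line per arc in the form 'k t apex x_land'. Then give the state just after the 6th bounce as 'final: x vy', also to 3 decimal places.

Arc 1: start y=3.080, vy=8.590 → t=2.057, apex=6.841, x_land=24.761, impact vy=-11.585
  bounce: vy ← 0.63·11.585 = 7.299
Arc 2: start y=0.000, vy=7.299 → t=1.488, apex=2.715, x_land=42.677, impact vy=-7.299
  bounce: vy ← 0.63·7.299 = 4.598
Arc 3: start y=0.000, vy=4.598 → t=0.937, apex=1.078, x_land=53.964, impact vy=-4.598
  bounce: vy ← 0.63·4.598 = 2.897
Arc 4: start y=0.000, vy=2.897 → t=0.591, apex=0.428, x_land=61.075, impact vy=-2.897
  bounce: vy ← 0.63·2.897 = 1.825
Arc 5: start y=0.000, vy=1.825 → t=0.372, apex=0.170, x_land=65.554, impact vy=-1.825
  bounce: vy ← 0.63·1.825 = 1.150
Arc 6: start y=0.000, vy=1.150 → t=0.234, apex=0.067, x_land=68.377, impact vy=-1.150
  bounce: vy ← 0.63·1.150 = 0.724

1 2.057 6.841 24.761
2 1.488 2.715 42.677
3 0.937 1.078 53.964
4 0.591 0.428 61.075
5 0.372 0.170 65.554
6 0.234 0.067 68.377
final: 68.377 0.724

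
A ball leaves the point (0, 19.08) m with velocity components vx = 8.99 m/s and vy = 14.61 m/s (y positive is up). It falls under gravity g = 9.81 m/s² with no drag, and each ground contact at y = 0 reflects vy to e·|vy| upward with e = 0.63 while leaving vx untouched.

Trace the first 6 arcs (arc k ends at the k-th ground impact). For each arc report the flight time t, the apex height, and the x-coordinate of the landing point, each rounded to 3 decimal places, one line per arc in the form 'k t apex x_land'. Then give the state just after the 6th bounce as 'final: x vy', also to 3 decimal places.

Arc 1: start y=19.080, vy=14.610 → t=3.961, apex=29.959, x_land=35.607, impact vy=-24.245
  bounce: vy ← 0.63·24.245 = 15.274
Arc 2: start y=0.000, vy=15.274 → t=3.114, apex=11.891, x_land=63.602, impact vy=-15.274
  bounce: vy ← 0.63·15.274 = 9.623
Arc 3: start y=0.000, vy=9.623 → t=1.962, apex=4.719, x_land=81.238, impact vy=-9.623
  bounce: vy ← 0.63·9.623 = 6.062
Arc 4: start y=0.000, vy=6.062 → t=1.236, apex=1.873, x_land=92.349, impact vy=-6.062
  bounce: vy ← 0.63·6.062 = 3.819
Arc 5: start y=0.000, vy=3.819 → t=0.779, apex=0.743, x_land=99.349, impact vy=-3.819
  bounce: vy ← 0.63·3.819 = 2.406
Arc 6: start y=0.000, vy=2.406 → t=0.491, apex=0.295, x_land=103.759, impact vy=-2.406
  bounce: vy ← 0.63·2.406 = 1.516

1 3.961 29.959 35.607
2 3.114 11.891 63.602
3 1.962 4.719 81.238
4 1.236 1.873 92.349
5 0.779 0.743 99.349
6 0.491 0.295 103.759
final: 103.759 1.516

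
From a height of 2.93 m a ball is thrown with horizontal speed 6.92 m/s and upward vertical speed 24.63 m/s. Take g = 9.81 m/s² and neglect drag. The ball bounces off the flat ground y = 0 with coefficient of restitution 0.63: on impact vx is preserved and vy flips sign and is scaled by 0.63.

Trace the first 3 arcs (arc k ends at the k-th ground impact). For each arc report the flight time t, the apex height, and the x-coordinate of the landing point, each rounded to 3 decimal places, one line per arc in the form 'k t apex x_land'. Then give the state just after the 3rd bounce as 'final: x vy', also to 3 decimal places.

Arc 1: start y=2.930, vy=24.630 → t=5.138, apex=33.849, x_land=35.553, impact vy=-25.771
  bounce: vy ← 0.63·25.771 = 16.235
Arc 2: start y=0.000, vy=16.235 → t=3.310, apex=13.435, x_land=58.458, impact vy=-16.235
  bounce: vy ← 0.63·16.235 = 10.228
Arc 3: start y=0.000, vy=10.228 → t=2.085, apex=5.332, x_land=72.888, impact vy=-10.228
  bounce: vy ← 0.63·10.228 = 6.444

1 5.138 33.849 35.553
2 3.310 13.435 58.458
3 2.085 5.332 72.888
final: 72.888 6.444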